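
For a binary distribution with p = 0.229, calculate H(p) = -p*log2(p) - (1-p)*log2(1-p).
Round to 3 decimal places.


H = -0.229*log2(0.229) - 0.771*log2(0.771) = 0.776.

0.776


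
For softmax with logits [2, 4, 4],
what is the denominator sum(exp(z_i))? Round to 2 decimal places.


Denom = e^2=7.3891 + e^4=54.5982 + e^4=54.5982. Sum = 116.5855, which rounds to 116.59.

116.59


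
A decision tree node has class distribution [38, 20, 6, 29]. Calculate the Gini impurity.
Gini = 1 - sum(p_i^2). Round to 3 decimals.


Total = 93. Proportions: 38/93, 20/93, 6/93, 29/93. sum(p_i^2) = 0.3146. Gini = 1 - 0.3146 = 0.6854, which rounds to 0.685.

0.685


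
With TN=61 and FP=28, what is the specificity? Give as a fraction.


Specificity = TN / (TN + FP) = 61 / 89 = 61/89.

61/89


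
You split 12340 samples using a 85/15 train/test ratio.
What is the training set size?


Test set = 12340 * 15% = 1851. Training set = 12340 - 1851 = 10489.

10489


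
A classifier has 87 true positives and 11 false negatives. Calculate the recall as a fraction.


Recall = TP / (TP + FN) = 87 / 98 = 87/98.

87/98


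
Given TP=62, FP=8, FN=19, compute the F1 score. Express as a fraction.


Precision = 62/70 = 31/35. Recall = 62/81 = 62/81. F1 = 2*P*R/(P+R) = 124/151.

124/151


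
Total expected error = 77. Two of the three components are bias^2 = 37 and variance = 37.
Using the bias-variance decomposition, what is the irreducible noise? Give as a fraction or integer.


Total error = bias^2 + variance + irreducible noise. So irreducible noise = 77 - 37 - 37 = 3.

3


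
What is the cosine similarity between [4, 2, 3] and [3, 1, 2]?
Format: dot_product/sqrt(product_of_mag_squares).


dot = 20. |a|^2 = 29, |b|^2 = 14. cos = 20/sqrt(406).

20/sqrt(406)


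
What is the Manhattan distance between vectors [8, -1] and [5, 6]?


d = sum of absolute differences: |8-5|=3 + |-1-6|=7 = 10.

10


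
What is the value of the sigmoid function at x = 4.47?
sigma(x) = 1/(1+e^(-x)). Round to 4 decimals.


sigma(4.47) = 1/(1+e^(-4.47)) = 1/(1+0.011447) = 1/1.011447 = 0.9887.

0.9887


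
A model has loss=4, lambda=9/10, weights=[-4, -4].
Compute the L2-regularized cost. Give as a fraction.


L2 sq norm = sum(w^2) = 32. J = 4 + 9/10 * 32 = 164/5.

164/5


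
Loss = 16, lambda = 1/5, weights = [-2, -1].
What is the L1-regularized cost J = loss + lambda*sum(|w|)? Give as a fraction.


L1 norm = sum(|w|) = 3. J = 16 + 1/5 * 3 = 83/5.

83/5


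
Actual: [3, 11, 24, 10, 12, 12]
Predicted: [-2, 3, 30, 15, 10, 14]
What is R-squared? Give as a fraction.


Mean(y) = 12. SS_res = 158. SS_tot = 230. R^2 = 1 - 158/(230) = 36/115.

36/115


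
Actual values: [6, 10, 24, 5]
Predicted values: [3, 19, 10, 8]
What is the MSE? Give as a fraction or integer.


MSE = (1/4) * ((6-3)^2=9 + (10-19)^2=81 + (24-10)^2=196 + (5-8)^2=9). Sum = 295. MSE = 295/4.

295/4


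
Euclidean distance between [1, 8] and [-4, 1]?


d = sqrt(sum of squared differences). (1--4)^2=25, (8-1)^2=49. Sum = 74.

sqrt(74)


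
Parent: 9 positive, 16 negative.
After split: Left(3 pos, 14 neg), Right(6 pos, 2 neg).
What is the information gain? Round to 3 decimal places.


H(parent) = 0.9427. H(left) = 0.6723, H(right) = 0.8113. Weighted = (17/25)*0.6723 + (8/25)*0.8113 = 0.7168. IG = 0.9427 - 0.7168 = 0.2259, which rounds to 0.226.

0.226


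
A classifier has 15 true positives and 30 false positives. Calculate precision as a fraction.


Precision = TP / (TP + FP) = 15 / 45 = 1/3.

1/3


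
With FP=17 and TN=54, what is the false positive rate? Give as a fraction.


FPR = FP / (FP + TN) = 17 / 71 = 17/71.

17/71


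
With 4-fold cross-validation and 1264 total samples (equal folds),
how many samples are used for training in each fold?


Each validation fold has 1264/4 = 316 samples. Training set = 1264 - 316 = 948.

948


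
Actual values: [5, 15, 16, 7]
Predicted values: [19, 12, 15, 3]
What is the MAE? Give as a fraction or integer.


MAE = (1/4) * (|5-19|=14 + |15-12|=3 + |16-15|=1 + |7-3|=4). Sum = 22. MAE = 11/2.

11/2


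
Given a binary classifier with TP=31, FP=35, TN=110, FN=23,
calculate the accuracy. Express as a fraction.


Accuracy = (TP + TN) / (TP + TN + FP + FN) = (31 + 110) / 199 = 141/199.

141/199


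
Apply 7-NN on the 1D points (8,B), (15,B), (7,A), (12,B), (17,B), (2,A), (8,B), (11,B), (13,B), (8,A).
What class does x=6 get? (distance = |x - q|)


Distances: |8-6|=2, |15-6|=9, |7-6|=1, |12-6|=6, |17-6|=11, |2-6|=4, |8-6|=2, |11-6|=5, |13-6|=7, |8-6|=2. 7 nearest: (7,A), (8,A), (8,B), (8,B), (2,A), (11,B), (12,B). Counts: {'A': 3, 'B': 4}. Majority class: B.

B


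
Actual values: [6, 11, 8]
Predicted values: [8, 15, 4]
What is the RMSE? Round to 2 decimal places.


MSE = 12.0000. RMSE = sqrt(12.0000) = 3.46.

3.46


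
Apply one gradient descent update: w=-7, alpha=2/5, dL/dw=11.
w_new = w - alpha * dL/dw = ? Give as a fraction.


w_new = -7 - 2/5 * 11 = -7 - 22/5 = -57/5.

-57/5


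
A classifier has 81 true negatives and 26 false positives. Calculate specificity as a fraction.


Specificity = TN / (TN + FP) = 81 / 107 = 81/107.

81/107


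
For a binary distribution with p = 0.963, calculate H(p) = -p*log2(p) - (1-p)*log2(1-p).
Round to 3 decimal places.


H = -0.963*log2(0.963) - 0.037*log2(0.037) = 0.228.

0.228


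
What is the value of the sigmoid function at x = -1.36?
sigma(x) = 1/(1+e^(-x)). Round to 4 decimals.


sigma(-1.36) = 1/(1+e^(1.36)) = 1/(1+3.896193) = 1/4.896193 = 0.2042.

0.2042


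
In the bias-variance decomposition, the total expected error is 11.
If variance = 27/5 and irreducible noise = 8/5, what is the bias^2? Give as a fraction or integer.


Total error = bias^2 + variance + irreducible noise. So bias^2 = 11 - 27/5 - 8/5 = 4.

4


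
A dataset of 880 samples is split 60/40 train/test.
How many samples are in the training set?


Test set = 880 * 40% = 352. Training set = 880 - 352 = 528.

528


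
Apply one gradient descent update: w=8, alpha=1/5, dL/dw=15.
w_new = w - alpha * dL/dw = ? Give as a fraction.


w_new = 8 - 1/5 * 15 = 8 - 3 = 5.

5


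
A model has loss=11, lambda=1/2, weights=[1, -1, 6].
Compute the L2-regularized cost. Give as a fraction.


L2 sq norm = sum(w^2) = 38. J = 11 + 1/2 * 38 = 30.

30


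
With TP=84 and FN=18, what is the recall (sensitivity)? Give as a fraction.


Recall = TP / (TP + FN) = 84 / 102 = 14/17.

14/17


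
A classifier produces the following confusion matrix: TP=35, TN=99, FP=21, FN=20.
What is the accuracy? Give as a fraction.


Accuracy = (TP + TN) / (TP + TN + FP + FN) = (35 + 99) / 175 = 134/175.

134/175


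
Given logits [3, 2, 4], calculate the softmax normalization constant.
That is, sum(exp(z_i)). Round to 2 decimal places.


Denom = e^3=20.0855 + e^2=7.3891 + e^4=54.5982. Sum = 82.0728, which rounds to 82.07.

82.07


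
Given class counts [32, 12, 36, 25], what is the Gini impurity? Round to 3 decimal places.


Total = 105. Proportions: 32/105, 12/105, 36/105, 25/105. sum(p_i^2) = 0.2802. Gini = 1 - 0.2802 = 0.7198, which rounds to 0.720.

0.720


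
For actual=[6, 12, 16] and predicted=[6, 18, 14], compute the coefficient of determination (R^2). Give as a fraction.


Mean(y) = 34/3. SS_res = 40. SS_tot = 152/3. R^2 = 1 - 40/(152/3) = 4/19.

4/19


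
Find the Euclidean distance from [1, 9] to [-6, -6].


d = sqrt(sum of squared differences). (1--6)^2=49, (9--6)^2=225. Sum = 274.

sqrt(274)


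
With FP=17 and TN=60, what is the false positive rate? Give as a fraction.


FPR = FP / (FP + TN) = 17 / 77 = 17/77.

17/77


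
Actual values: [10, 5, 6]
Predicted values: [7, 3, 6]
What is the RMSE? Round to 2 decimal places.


MSE = 4.3333. RMSE = sqrt(4.3333) = 2.08.

2.08


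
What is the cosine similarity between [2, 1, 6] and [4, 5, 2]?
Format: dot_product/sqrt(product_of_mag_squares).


dot = 25. |a|^2 = 41, |b|^2 = 45. cos = 25/sqrt(1845).

25/sqrt(1845)


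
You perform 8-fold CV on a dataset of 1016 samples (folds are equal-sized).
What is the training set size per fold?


Each validation fold has 1016/8 = 127 samples. Training set = 1016 - 127 = 889.

889


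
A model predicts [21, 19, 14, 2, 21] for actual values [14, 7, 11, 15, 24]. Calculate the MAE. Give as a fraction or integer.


MAE = (1/5) * (|14-21|=7 + |7-19|=12 + |11-14|=3 + |15-2|=13 + |24-21|=3). Sum = 38. MAE = 38/5.

38/5


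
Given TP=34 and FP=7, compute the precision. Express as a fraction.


Precision = TP / (TP + FP) = 34 / 41 = 34/41.

34/41


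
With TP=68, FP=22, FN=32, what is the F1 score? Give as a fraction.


Precision = 68/90 = 34/45. Recall = 68/100 = 17/25. F1 = 2*P*R/(P+R) = 68/95.

68/95


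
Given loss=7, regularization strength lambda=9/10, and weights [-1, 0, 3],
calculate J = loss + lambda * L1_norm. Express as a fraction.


L1 norm = sum(|w|) = 4. J = 7 + 9/10 * 4 = 53/5.

53/5


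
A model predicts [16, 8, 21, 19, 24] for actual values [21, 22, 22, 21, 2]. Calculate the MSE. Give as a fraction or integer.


MSE = (1/5) * ((21-16)^2=25 + (22-8)^2=196 + (22-21)^2=1 + (21-19)^2=4 + (2-24)^2=484). Sum = 710. MSE = 142.

142


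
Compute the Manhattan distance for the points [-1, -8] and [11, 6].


d = sum of absolute differences: |-1-11|=12 + |-8-6|=14 = 26.

26


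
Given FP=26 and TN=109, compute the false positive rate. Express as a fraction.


FPR = FP / (FP + TN) = 26 / 135 = 26/135.

26/135


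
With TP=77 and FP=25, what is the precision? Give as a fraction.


Precision = TP / (TP + FP) = 77 / 102 = 77/102.

77/102


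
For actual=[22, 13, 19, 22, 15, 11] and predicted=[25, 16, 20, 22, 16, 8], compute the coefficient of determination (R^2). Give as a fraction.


Mean(y) = 17. SS_res = 29. SS_tot = 110. R^2 = 1 - 29/(110) = 81/110.

81/110


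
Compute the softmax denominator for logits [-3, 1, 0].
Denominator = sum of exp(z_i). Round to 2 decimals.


Denom = e^-3=0.0498 + e^1=2.7183 + e^0=1.0000. Sum = 3.7681, which rounds to 3.77.

3.77


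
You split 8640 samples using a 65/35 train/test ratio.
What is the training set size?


Test set = 8640 * 35% = 3024. Training set = 8640 - 3024 = 5616.

5616


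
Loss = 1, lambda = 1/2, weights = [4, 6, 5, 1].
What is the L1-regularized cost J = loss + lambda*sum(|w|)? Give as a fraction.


L1 norm = sum(|w|) = 16. J = 1 + 1/2 * 16 = 9.

9


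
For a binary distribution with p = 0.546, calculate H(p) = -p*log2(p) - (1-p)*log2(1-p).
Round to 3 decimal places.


H = -0.546*log2(0.546) - 0.454*log2(0.454) = 0.994.

0.994


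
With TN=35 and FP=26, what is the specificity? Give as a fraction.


Specificity = TN / (TN + FP) = 35 / 61 = 35/61.

35/61


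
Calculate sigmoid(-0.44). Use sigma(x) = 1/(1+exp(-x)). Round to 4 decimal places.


sigma(-0.44) = 1/(1+e^(0.44)) = 1/(1+1.552707) = 1/2.552707 = 0.3917.

0.3917


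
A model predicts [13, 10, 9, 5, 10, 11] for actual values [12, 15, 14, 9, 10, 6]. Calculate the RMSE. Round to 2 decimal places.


MSE = 15.3333. RMSE = sqrt(15.3333) = 3.92.

3.92


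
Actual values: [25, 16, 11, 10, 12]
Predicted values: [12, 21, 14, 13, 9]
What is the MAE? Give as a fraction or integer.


MAE = (1/5) * (|25-12|=13 + |16-21|=5 + |11-14|=3 + |10-13|=3 + |12-9|=3). Sum = 27. MAE = 27/5.

27/5


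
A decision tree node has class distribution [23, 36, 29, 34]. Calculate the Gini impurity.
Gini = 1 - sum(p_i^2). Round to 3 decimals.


Total = 122. Proportions: 23/122, 36/122, 29/122, 34/122. sum(p_i^2) = 0.2568. Gini = 1 - 0.2568 = 0.7432, which rounds to 0.743.

0.743


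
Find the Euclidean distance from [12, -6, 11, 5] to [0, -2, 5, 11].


d = sqrt(sum of squared differences). (12-0)^2=144, (-6--2)^2=16, (11-5)^2=36, (5-11)^2=36. Sum = 232.

sqrt(232)


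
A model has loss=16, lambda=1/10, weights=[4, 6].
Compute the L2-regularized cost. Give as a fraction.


L2 sq norm = sum(w^2) = 52. J = 16 + 1/10 * 52 = 106/5.

106/5


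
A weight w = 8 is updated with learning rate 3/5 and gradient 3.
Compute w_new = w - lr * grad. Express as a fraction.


w_new = 8 - 3/5 * 3 = 8 - 9/5 = 31/5.

31/5


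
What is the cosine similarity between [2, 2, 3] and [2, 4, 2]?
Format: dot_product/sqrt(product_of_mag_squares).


dot = 18. |a|^2 = 17, |b|^2 = 24. cos = 18/sqrt(408).

18/sqrt(408)


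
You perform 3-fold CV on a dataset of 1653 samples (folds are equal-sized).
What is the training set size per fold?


Each validation fold has 1653/3 = 551 samples. Training set = 1653 - 551 = 1102.

1102


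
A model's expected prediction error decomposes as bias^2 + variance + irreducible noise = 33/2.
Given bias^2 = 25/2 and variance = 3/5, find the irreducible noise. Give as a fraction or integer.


Total error = bias^2 + variance + irreducible noise. So irreducible noise = 33/2 - 25/2 - 3/5 = 17/5.

17/5


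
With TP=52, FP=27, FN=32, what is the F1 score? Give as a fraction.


Precision = 52/79 = 52/79. Recall = 52/84 = 13/21. F1 = 2*P*R/(P+R) = 104/163.

104/163


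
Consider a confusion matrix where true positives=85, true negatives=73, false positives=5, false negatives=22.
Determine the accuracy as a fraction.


Accuracy = (TP + TN) / (TP + TN + FP + FN) = (85 + 73) / 185 = 158/185.

158/185


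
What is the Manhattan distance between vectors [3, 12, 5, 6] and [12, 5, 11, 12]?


d = sum of absolute differences: |3-12|=9 + |12-5|=7 + |5-11|=6 + |6-12|=6 = 28.

28


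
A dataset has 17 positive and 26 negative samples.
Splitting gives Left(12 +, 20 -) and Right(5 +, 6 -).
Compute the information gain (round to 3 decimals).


H(parent) = 0.9682. H(left) = 0.9544, H(right) = 0.9940. Weighted = (32/43)*0.9544 + (11/43)*0.9940 = 0.9645. IG = 0.9682 - 0.9645 = 0.0037, which rounds to 0.004.

0.004


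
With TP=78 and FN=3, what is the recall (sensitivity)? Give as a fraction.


Recall = TP / (TP + FN) = 78 / 81 = 26/27.

26/27


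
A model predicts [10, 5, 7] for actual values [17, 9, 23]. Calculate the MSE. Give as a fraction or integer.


MSE = (1/3) * ((17-10)^2=49 + (9-5)^2=16 + (23-7)^2=256). Sum = 321. MSE = 107.

107


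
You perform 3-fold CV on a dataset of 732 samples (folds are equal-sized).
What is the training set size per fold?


Each validation fold has 732/3 = 244 samples. Training set = 732 - 244 = 488.

488


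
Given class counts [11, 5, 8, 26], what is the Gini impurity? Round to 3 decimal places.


Total = 50. Proportions: 11/50, 5/50, 8/50, 26/50. sum(p_i^2) = 0.3544. Gini = 1 - 0.3544 = 0.6456, which rounds to 0.646.

0.646


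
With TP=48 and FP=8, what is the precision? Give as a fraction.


Precision = TP / (TP + FP) = 48 / 56 = 6/7.

6/7


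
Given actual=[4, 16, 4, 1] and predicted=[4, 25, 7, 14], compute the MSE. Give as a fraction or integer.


MSE = (1/4) * ((4-4)^2=0 + (16-25)^2=81 + (4-7)^2=9 + (1-14)^2=169). Sum = 259. MSE = 259/4.

259/4


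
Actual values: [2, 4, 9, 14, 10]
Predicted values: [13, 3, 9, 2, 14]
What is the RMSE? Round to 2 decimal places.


MSE = 56.4000. RMSE = sqrt(56.4000) = 7.51.

7.51


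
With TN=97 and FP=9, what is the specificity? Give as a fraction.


Specificity = TN / (TN + FP) = 97 / 106 = 97/106.

97/106


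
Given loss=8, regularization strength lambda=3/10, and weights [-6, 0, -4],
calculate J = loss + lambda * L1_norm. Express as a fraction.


L1 norm = sum(|w|) = 10. J = 8 + 3/10 * 10 = 11.

11


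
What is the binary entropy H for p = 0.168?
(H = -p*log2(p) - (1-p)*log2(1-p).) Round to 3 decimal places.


H = -0.168*log2(0.168) - 0.832*log2(0.832) = 0.653.

0.653


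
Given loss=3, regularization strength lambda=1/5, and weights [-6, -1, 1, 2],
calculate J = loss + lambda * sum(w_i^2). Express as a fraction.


L2 sq norm = sum(w^2) = 42. J = 3 + 1/5 * 42 = 57/5.

57/5


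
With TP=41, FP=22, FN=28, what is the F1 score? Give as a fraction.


Precision = 41/63 = 41/63. Recall = 41/69 = 41/69. F1 = 2*P*R/(P+R) = 41/66.

41/66


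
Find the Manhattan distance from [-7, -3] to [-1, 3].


d = sum of absolute differences: |-7--1|=6 + |-3-3|=6 = 12.

12


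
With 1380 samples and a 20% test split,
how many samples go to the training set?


Test set = 1380 * 20% = 276. Training set = 1380 - 276 = 1104.

1104


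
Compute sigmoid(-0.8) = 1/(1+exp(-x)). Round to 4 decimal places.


sigma(-0.8) = 1/(1+e^(0.8)) = 1/(1+2.225541) = 1/3.225541 = 0.3100.

0.3100


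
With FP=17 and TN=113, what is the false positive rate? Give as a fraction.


FPR = FP / (FP + TN) = 17 / 130 = 17/130.

17/130


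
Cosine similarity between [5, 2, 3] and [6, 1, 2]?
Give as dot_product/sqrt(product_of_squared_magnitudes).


dot = 38. |a|^2 = 38, |b|^2 = 41. cos = 38/sqrt(1558).

38/sqrt(1558)


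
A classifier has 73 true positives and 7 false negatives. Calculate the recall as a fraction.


Recall = TP / (TP + FN) = 73 / 80 = 73/80.

73/80


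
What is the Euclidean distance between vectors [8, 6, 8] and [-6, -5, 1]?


d = sqrt(sum of squared differences). (8--6)^2=196, (6--5)^2=121, (8-1)^2=49. Sum = 366.

sqrt(366)


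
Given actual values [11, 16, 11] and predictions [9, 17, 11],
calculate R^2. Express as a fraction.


Mean(y) = 38/3. SS_res = 5. SS_tot = 50/3. R^2 = 1 - 5/(50/3) = 7/10.

7/10


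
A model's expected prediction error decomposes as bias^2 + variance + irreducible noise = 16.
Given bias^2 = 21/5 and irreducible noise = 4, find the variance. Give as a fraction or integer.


Total error = bias^2 + variance + irreducible noise. So variance = 16 - 21/5 - 4 = 39/5.

39/5


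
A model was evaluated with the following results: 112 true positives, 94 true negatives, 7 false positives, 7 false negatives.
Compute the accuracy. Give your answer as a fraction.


Accuracy = (TP + TN) / (TP + TN + FP + FN) = (112 + 94) / 220 = 103/110.

103/110


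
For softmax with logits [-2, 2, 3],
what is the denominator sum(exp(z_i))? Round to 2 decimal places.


Denom = e^-2=0.1353 + e^2=7.3891 + e^3=20.0855. Sum = 27.6099, which rounds to 27.61.

27.61


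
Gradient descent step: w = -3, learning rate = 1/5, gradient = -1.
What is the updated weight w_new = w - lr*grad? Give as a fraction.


w_new = -3 - 1/5 * -1 = -3 - -1/5 = -14/5.

-14/5


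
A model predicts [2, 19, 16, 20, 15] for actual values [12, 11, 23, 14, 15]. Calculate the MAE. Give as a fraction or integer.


MAE = (1/5) * (|12-2|=10 + |11-19|=8 + |23-16|=7 + |14-20|=6 + |15-15|=0). Sum = 31. MAE = 31/5.

31/5


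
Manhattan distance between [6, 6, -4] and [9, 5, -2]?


d = sum of absolute differences: |6-9|=3 + |6-5|=1 + |-4--2|=2 = 6.

6


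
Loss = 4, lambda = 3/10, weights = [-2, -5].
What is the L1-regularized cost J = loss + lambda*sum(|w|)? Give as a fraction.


L1 norm = sum(|w|) = 7. J = 4 + 3/10 * 7 = 61/10.

61/10


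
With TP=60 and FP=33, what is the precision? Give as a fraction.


Precision = TP / (TP + FP) = 60 / 93 = 20/31.

20/31


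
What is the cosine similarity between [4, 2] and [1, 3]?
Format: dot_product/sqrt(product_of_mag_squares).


dot = 10. |a|^2 = 20, |b|^2 = 10. cos = 10/sqrt(200).

10/sqrt(200)


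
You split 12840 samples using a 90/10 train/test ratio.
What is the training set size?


Test set = 12840 * 10% = 1284. Training set = 12840 - 1284 = 11556.

11556


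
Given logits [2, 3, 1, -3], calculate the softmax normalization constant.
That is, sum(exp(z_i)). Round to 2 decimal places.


Denom = e^2=7.3891 + e^3=20.0855 + e^1=2.7183 + e^-3=0.0498. Sum = 30.2427, which rounds to 30.24.

30.24


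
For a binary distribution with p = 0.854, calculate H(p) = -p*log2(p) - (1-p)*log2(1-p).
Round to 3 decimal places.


H = -0.854*log2(0.854) - 0.146*log2(0.146) = 0.600.

0.600


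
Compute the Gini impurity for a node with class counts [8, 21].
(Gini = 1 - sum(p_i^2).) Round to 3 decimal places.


Total = 29. Proportions: 8/29, 21/29. sum(p_i^2) = 0.6005. Gini = 1 - 0.6005 = 0.3995, which rounds to 0.400.

0.400


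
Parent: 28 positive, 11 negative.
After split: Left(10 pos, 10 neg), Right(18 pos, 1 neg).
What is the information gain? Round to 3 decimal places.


H(parent) = 0.8582. H(left) = 1.0000, H(right) = 0.2975. Weighted = (20/39)*1.0000 + (19/39)*0.2975 = 0.6578. IG = 0.8582 - 0.6578 = 0.2004, which rounds to 0.200.

0.200


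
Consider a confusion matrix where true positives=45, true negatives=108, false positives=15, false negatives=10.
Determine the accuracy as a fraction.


Accuracy = (TP + TN) / (TP + TN + FP + FN) = (45 + 108) / 178 = 153/178.

153/178


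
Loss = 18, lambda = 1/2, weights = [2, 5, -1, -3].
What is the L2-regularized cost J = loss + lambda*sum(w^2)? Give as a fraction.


L2 sq norm = sum(w^2) = 39. J = 18 + 1/2 * 39 = 75/2.

75/2


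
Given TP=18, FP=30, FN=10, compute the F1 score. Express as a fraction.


Precision = 18/48 = 3/8. Recall = 18/28 = 9/14. F1 = 2*P*R/(P+R) = 9/19.

9/19


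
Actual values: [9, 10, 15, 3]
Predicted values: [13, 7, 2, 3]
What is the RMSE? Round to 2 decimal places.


MSE = 48.5000. RMSE = sqrt(48.5000) = 6.96.

6.96


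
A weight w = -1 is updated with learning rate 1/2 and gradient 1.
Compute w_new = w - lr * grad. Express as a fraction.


w_new = -1 - 1/2 * 1 = -1 - 1/2 = -3/2.

-3/2


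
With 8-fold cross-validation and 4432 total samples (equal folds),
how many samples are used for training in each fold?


Each validation fold has 4432/8 = 554 samples. Training set = 4432 - 554 = 3878.

3878


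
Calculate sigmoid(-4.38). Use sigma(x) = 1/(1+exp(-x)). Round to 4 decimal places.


sigma(-4.38) = 1/(1+e^(4.38)) = 1/(1+79.838033) = 1/80.838033 = 0.0124.

0.0124


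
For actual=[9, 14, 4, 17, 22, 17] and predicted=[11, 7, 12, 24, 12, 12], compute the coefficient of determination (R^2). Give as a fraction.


Mean(y) = 83/6. SS_res = 291. SS_tot = 1241/6. R^2 = 1 - 291/(1241/6) = -505/1241.

-505/1241


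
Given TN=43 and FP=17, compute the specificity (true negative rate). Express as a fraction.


Specificity = TN / (TN + FP) = 43 / 60 = 43/60.

43/60


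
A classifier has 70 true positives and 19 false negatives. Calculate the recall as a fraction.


Recall = TP / (TP + FN) = 70 / 89 = 70/89.

70/89


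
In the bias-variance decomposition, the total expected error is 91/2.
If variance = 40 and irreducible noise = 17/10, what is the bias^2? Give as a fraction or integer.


Total error = bias^2 + variance + irreducible noise. So bias^2 = 91/2 - 40 - 17/10 = 19/5.

19/5


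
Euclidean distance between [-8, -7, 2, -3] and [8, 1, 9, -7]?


d = sqrt(sum of squared differences). (-8-8)^2=256, (-7-1)^2=64, (2-9)^2=49, (-3--7)^2=16. Sum = 385.

sqrt(385)


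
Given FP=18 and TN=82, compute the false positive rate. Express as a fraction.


FPR = FP / (FP + TN) = 18 / 100 = 9/50.

9/50


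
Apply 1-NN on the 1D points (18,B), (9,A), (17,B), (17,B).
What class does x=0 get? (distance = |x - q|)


Distances: |18-0|=18, |9-0|=9, |17-0|=17, |17-0|=17. 1 nearest: (9,A). Counts: {'A': 1}. Majority class: A.

A


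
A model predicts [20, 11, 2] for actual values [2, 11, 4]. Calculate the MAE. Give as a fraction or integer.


MAE = (1/3) * (|2-20|=18 + |11-11|=0 + |4-2|=2). Sum = 20. MAE = 20/3.

20/3


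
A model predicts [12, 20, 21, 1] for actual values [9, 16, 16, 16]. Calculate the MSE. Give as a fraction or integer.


MSE = (1/4) * ((9-12)^2=9 + (16-20)^2=16 + (16-21)^2=25 + (16-1)^2=225). Sum = 275. MSE = 275/4.

275/4


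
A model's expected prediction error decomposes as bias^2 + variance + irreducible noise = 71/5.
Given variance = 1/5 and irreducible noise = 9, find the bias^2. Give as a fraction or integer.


Total error = bias^2 + variance + irreducible noise. So bias^2 = 71/5 - 1/5 - 9 = 5.

5


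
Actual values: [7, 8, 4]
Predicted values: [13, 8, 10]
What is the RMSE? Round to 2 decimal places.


MSE = 24.0000. RMSE = sqrt(24.0000) = 4.90.

4.90


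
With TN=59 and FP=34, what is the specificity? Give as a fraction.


Specificity = TN / (TN + FP) = 59 / 93 = 59/93.

59/93


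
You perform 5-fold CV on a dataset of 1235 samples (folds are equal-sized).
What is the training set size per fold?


Each validation fold has 1235/5 = 247 samples. Training set = 1235 - 247 = 988.

988


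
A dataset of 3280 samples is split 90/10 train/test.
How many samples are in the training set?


Test set = 3280 * 10% = 328. Training set = 3280 - 328 = 2952.

2952


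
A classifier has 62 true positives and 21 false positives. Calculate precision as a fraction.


Precision = TP / (TP + FP) = 62 / 83 = 62/83.

62/83


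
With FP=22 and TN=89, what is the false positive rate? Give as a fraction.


FPR = FP / (FP + TN) = 22 / 111 = 22/111.

22/111


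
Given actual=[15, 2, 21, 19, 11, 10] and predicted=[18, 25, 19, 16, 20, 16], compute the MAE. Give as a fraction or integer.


MAE = (1/6) * (|15-18|=3 + |2-25|=23 + |21-19|=2 + |19-16|=3 + |11-20|=9 + |10-16|=6). Sum = 46. MAE = 23/3.

23/3


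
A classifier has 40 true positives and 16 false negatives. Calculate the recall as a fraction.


Recall = TP / (TP + FN) = 40 / 56 = 5/7.

5/7


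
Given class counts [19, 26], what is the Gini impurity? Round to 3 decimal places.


Total = 45. Proportions: 19/45, 26/45. sum(p_i^2) = 0.5121. Gini = 1 - 0.5121 = 0.4879, which rounds to 0.488.

0.488


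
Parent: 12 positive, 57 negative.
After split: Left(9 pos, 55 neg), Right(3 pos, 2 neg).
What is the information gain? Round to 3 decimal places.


H(parent) = 0.6666. H(left) = 0.5859, H(right) = 0.9710. Weighted = (64/69)*0.5859 + (5/69)*0.9710 = 0.6138. IG = 0.6666 - 0.6138 = 0.0528, which rounds to 0.053.

0.053


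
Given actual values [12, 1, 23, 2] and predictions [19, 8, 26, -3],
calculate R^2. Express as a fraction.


Mean(y) = 19/2. SS_res = 132. SS_tot = 317. R^2 = 1 - 132/(317) = 185/317.

185/317


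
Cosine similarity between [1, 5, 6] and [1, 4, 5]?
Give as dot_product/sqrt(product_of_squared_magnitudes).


dot = 51. |a|^2 = 62, |b|^2 = 42. cos = 51/sqrt(2604).

51/sqrt(2604)


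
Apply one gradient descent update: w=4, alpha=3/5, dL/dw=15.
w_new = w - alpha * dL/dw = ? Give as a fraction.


w_new = 4 - 3/5 * 15 = 4 - 9 = -5.

-5


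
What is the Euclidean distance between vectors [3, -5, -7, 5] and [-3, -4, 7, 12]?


d = sqrt(sum of squared differences). (3--3)^2=36, (-5--4)^2=1, (-7-7)^2=196, (5-12)^2=49. Sum = 282.

sqrt(282)


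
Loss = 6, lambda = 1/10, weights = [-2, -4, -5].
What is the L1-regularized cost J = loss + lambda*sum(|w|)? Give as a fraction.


L1 norm = sum(|w|) = 11. J = 6 + 1/10 * 11 = 71/10.

71/10


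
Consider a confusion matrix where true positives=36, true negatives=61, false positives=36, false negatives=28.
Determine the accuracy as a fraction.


Accuracy = (TP + TN) / (TP + TN + FP + FN) = (36 + 61) / 161 = 97/161.

97/161


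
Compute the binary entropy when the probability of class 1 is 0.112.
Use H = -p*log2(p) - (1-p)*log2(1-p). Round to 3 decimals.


H = -0.112*log2(0.112) - 0.888*log2(0.888) = 0.506.

0.506


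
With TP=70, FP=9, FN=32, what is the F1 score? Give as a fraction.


Precision = 70/79 = 70/79. Recall = 70/102 = 35/51. F1 = 2*P*R/(P+R) = 140/181.

140/181


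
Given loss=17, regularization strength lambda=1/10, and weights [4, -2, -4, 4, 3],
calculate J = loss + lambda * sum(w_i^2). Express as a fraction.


L2 sq norm = sum(w^2) = 61. J = 17 + 1/10 * 61 = 231/10.

231/10


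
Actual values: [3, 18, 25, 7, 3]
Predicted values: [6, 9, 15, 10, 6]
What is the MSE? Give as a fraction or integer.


MSE = (1/5) * ((3-6)^2=9 + (18-9)^2=81 + (25-15)^2=100 + (7-10)^2=9 + (3-6)^2=9). Sum = 208. MSE = 208/5.

208/5


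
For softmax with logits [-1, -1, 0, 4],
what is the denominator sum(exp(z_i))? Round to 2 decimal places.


Denom = e^-1=0.3679 + e^-1=0.3679 + e^0=1.0000 + e^4=54.5982. Sum = 56.3340, which rounds to 56.33.

56.33


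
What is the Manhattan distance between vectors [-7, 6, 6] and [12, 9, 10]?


d = sum of absolute differences: |-7-12|=19 + |6-9|=3 + |6-10|=4 = 26.

26


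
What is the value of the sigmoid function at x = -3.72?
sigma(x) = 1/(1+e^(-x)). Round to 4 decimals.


sigma(-3.72) = 1/(1+e^(3.72)) = 1/(1+41.264394) = 1/42.264394 = 0.0237.

0.0237


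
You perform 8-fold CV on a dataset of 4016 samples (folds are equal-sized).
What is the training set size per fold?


Each validation fold has 4016/8 = 502 samples. Training set = 4016 - 502 = 3514.

3514


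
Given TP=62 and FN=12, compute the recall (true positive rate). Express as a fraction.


Recall = TP / (TP + FN) = 62 / 74 = 31/37.

31/37


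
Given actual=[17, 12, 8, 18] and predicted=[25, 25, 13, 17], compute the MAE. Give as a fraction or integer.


MAE = (1/4) * (|17-25|=8 + |12-25|=13 + |8-13|=5 + |18-17|=1). Sum = 27. MAE = 27/4.

27/4


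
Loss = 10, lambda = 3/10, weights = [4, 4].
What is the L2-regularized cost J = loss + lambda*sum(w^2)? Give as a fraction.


L2 sq norm = sum(w^2) = 32. J = 10 + 3/10 * 32 = 98/5.

98/5


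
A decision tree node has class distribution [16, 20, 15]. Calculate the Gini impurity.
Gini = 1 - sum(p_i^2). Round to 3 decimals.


Total = 51. Proportions: 16/51, 20/51, 15/51. sum(p_i^2) = 0.3387. Gini = 1 - 0.3387 = 0.6613, which rounds to 0.661.

0.661


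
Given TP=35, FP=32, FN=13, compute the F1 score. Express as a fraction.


Precision = 35/67 = 35/67. Recall = 35/48 = 35/48. F1 = 2*P*R/(P+R) = 14/23.

14/23


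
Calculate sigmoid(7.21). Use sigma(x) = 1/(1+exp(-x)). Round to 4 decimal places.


sigma(7.21) = 1/(1+e^(-7.21)) = 1/(1+0.000739) = 1/1.000739 = 0.9993.

0.9993


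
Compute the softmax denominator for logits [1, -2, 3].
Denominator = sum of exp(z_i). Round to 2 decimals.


Denom = e^1=2.7183 + e^-2=0.1353 + e^3=20.0855. Sum = 22.9391, which rounds to 22.94.

22.94


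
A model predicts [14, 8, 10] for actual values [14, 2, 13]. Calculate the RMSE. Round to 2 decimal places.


MSE = 15.0000. RMSE = sqrt(15.0000) = 3.87.

3.87


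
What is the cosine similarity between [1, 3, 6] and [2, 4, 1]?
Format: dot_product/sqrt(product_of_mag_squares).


dot = 20. |a|^2 = 46, |b|^2 = 21. cos = 20/sqrt(966).

20/sqrt(966)


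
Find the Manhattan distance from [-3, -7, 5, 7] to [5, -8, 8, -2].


d = sum of absolute differences: |-3-5|=8 + |-7--8|=1 + |5-8|=3 + |7--2|=9 = 21.

21


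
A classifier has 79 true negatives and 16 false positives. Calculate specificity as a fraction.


Specificity = TN / (TN + FP) = 79 / 95 = 79/95.

79/95


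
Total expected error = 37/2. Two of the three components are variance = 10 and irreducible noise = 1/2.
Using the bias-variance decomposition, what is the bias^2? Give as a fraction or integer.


Total error = bias^2 + variance + irreducible noise. So bias^2 = 37/2 - 10 - 1/2 = 8.

8


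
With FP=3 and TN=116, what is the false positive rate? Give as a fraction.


FPR = FP / (FP + TN) = 3 / 119 = 3/119.

3/119


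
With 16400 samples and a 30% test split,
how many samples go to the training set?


Test set = 16400 * 30% = 4920. Training set = 16400 - 4920 = 11480.

11480


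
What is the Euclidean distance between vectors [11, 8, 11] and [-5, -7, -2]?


d = sqrt(sum of squared differences). (11--5)^2=256, (8--7)^2=225, (11--2)^2=169. Sum = 650.

sqrt(650)


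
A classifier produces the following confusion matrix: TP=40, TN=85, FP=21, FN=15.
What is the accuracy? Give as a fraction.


Accuracy = (TP + TN) / (TP + TN + FP + FN) = (40 + 85) / 161 = 125/161.

125/161


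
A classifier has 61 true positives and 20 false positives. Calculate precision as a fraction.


Precision = TP / (TP + FP) = 61 / 81 = 61/81.

61/81


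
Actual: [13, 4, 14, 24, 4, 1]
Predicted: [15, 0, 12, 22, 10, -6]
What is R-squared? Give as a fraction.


Mean(y) = 10. SS_res = 113. SS_tot = 374. R^2 = 1 - 113/(374) = 261/374.

261/374


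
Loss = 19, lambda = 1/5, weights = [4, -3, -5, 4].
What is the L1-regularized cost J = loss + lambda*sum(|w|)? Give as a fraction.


L1 norm = sum(|w|) = 16. J = 19 + 1/5 * 16 = 111/5.

111/5


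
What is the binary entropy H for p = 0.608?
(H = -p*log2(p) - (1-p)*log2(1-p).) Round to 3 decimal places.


H = -0.608*log2(0.608) - 0.392*log2(0.392) = 0.966.

0.966


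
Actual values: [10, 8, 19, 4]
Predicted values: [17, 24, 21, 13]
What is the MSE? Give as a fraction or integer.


MSE = (1/4) * ((10-17)^2=49 + (8-24)^2=256 + (19-21)^2=4 + (4-13)^2=81). Sum = 390. MSE = 195/2.

195/2


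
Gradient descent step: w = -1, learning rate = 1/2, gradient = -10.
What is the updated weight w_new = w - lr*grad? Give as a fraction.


w_new = -1 - 1/2 * -10 = -1 - -5 = 4.

4


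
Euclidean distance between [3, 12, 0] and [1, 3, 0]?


d = sqrt(sum of squared differences). (3-1)^2=4, (12-3)^2=81, (0-0)^2=0. Sum = 85.

sqrt(85)


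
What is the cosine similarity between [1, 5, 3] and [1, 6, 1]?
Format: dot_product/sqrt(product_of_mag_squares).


dot = 34. |a|^2 = 35, |b|^2 = 38. cos = 34/sqrt(1330).

34/sqrt(1330)


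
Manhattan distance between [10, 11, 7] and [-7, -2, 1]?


d = sum of absolute differences: |10--7|=17 + |11--2|=13 + |7-1|=6 = 36.

36


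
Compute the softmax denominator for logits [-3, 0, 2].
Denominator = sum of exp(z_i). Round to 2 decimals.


Denom = e^-3=0.0498 + e^0=1.0000 + e^2=7.3891. Sum = 8.4389, which rounds to 8.44.

8.44


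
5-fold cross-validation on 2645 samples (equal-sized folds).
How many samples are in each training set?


Each validation fold has 2645/5 = 529 samples. Training set = 2645 - 529 = 2116.

2116


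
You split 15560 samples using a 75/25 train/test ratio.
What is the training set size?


Test set = 15560 * 25% = 3890. Training set = 15560 - 3890 = 11670.

11670


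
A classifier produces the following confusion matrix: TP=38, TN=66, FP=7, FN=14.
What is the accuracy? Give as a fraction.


Accuracy = (TP + TN) / (TP + TN + FP + FN) = (38 + 66) / 125 = 104/125.

104/125


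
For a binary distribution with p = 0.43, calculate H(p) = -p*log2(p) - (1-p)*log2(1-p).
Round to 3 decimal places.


H = -0.43*log2(0.43) - 0.57*log2(0.57) = 0.986.

0.986


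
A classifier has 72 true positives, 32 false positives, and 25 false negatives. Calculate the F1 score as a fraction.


Precision = 72/104 = 9/13. Recall = 72/97 = 72/97. F1 = 2*P*R/(P+R) = 48/67.

48/67


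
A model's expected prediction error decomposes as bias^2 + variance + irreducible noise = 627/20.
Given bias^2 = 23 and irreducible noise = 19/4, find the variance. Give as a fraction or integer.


Total error = bias^2 + variance + irreducible noise. So variance = 627/20 - 23 - 19/4 = 18/5.

18/5


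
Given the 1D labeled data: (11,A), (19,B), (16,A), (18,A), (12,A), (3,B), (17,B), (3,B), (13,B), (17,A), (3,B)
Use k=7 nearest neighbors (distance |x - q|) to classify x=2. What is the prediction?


Distances: |11-2|=9, |19-2|=17, |16-2|=14, |18-2|=16, |12-2|=10, |3-2|=1, |17-2|=15, |3-2|=1, |13-2|=11, |17-2|=15, |3-2|=1. 7 nearest: (3,B), (3,B), (3,B), (11,A), (12,A), (13,B), (16,A). Counts: {'B': 4, 'A': 3}. Majority class: B.

B


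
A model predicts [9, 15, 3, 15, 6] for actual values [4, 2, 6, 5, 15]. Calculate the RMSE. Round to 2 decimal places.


MSE = 76.8000. RMSE = sqrt(76.8000) = 8.76.

8.76


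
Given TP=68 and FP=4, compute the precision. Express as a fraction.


Precision = TP / (TP + FP) = 68 / 72 = 17/18.

17/18


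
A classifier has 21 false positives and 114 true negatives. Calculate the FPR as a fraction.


FPR = FP / (FP + TN) = 21 / 135 = 7/45.

7/45


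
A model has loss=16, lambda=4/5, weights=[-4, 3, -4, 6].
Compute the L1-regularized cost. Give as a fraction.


L1 norm = sum(|w|) = 17. J = 16 + 4/5 * 17 = 148/5.

148/5


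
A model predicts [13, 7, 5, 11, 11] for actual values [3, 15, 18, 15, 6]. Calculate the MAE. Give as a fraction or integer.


MAE = (1/5) * (|3-13|=10 + |15-7|=8 + |18-5|=13 + |15-11|=4 + |6-11|=5). Sum = 40. MAE = 8.

8


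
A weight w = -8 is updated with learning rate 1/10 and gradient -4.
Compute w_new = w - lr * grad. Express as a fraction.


w_new = -8 - 1/10 * -4 = -8 - -2/5 = -38/5.

-38/5


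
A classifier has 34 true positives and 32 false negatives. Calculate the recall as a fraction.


Recall = TP / (TP + FN) = 34 / 66 = 17/33.

17/33


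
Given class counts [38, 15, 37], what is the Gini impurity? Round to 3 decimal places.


Total = 90. Proportions: 38/90, 15/90, 37/90. sum(p_i^2) = 0.3751. Gini = 1 - 0.3751 = 0.6249, which rounds to 0.625.

0.625


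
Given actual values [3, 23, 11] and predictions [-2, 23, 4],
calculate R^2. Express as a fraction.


Mean(y) = 37/3. SS_res = 74. SS_tot = 608/3. R^2 = 1 - 74/(608/3) = 193/304.

193/304


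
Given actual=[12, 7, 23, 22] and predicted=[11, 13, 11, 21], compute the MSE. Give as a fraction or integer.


MSE = (1/4) * ((12-11)^2=1 + (7-13)^2=36 + (23-11)^2=144 + (22-21)^2=1). Sum = 182. MSE = 91/2.

91/2


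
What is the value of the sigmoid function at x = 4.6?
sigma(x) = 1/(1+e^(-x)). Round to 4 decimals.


sigma(4.6) = 1/(1+e^(-4.6)) = 1/(1+0.010052) = 1/1.010052 = 0.9900.

0.9900


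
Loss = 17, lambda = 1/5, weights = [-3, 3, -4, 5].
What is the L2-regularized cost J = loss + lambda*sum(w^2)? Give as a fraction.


L2 sq norm = sum(w^2) = 59. J = 17 + 1/5 * 59 = 144/5.

144/5


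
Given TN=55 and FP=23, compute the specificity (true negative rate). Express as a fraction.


Specificity = TN / (TN + FP) = 55 / 78 = 55/78.

55/78


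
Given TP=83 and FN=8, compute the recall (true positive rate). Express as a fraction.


Recall = TP / (TP + FN) = 83 / 91 = 83/91.

83/91


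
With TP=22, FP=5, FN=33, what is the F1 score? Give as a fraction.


Precision = 22/27 = 22/27. Recall = 22/55 = 2/5. F1 = 2*P*R/(P+R) = 22/41.

22/41


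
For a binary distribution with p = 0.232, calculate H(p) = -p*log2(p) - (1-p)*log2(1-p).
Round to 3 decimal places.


H = -0.232*log2(0.232) - 0.768*log2(0.768) = 0.781.

0.781


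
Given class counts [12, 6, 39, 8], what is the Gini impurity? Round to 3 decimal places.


Total = 65. Proportions: 12/65, 6/65, 39/65, 8/65. sum(p_i^2) = 0.4178. Gini = 1 - 0.4178 = 0.5822, which rounds to 0.582.

0.582


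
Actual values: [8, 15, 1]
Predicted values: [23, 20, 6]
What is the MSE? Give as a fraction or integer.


MSE = (1/3) * ((8-23)^2=225 + (15-20)^2=25 + (1-6)^2=25). Sum = 275. MSE = 275/3.

275/3


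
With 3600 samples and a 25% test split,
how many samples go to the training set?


Test set = 3600 * 25% = 900. Training set = 3600 - 900 = 2700.

2700


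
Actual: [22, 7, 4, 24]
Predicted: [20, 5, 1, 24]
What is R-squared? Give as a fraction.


Mean(y) = 57/4. SS_res = 17. SS_tot = 1251/4. R^2 = 1 - 17/(1251/4) = 1183/1251.

1183/1251


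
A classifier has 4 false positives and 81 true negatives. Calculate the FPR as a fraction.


FPR = FP / (FP + TN) = 4 / 85 = 4/85.

4/85


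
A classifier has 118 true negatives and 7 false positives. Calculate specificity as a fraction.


Specificity = TN / (TN + FP) = 118 / 125 = 118/125.

118/125


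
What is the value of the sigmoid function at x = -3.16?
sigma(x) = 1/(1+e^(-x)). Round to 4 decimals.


sigma(-3.16) = 1/(1+e^(3.16)) = 1/(1+23.570596) = 1/24.570596 = 0.0407.

0.0407
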